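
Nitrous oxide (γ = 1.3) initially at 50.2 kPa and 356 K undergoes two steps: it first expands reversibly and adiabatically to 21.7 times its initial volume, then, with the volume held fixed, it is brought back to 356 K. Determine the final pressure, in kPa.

P₃ ≈ 2.31 kPa

Adiabatic step (PV^γ = const): P₂ = 50.2×(1/21.7)^(1.3) = 0.919 kPa; T₂ = 356×(1/21.7)^(0.3) = 141.4 K.
Isochoric: P₃ = P₂(T₃/T₂) = 0.919 × (356/141.4) = 2.313 kPa.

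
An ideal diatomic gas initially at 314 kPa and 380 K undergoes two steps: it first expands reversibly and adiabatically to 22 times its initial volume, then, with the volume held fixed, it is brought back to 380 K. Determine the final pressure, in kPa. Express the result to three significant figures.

P₃ ≈ 14.3 kPa

For a diatomic ideal gas γ = 7/5.
Adiabatic step (PV^γ = const): P₂ = 314×(1/22)^(7/5) = 4.145 kPa; T₂ = 380×(1/22)^(2/5) = 110.4 K.
Isochoric: P₃ = P₂(T₃/T₂) = 4.145 × (380/110.4) = 14.27 kPa.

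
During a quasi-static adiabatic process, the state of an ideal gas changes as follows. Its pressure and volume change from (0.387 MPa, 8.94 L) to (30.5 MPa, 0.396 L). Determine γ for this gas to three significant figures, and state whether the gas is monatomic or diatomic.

γ ≈ 1.40; diatomic

PV^γ = const ⇒ γ = ln(P₂/P₁) / ln(V₁/V₂).
γ = ln(30.5/0.387) / ln(8.94/0.396) = 1.401.
γ ≈ 1.40 is close to 7/5, so the gas is diatomic.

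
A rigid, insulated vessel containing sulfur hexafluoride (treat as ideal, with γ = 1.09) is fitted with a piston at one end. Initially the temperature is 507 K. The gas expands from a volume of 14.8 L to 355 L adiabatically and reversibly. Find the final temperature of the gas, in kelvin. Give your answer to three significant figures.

For a reversible adiabat TV^(γ−1) is constant, so T₂ = T₁ (V₁/V₂)^(γ−1).
T₂ = 507 × (14.8/355)^(0.09) = 380.9 K.

T₂ ≈ 381 K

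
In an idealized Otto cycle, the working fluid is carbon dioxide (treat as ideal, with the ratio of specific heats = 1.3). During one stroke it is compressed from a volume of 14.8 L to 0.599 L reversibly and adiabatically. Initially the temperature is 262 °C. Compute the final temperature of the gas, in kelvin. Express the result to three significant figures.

T₂ ≈ 1400 K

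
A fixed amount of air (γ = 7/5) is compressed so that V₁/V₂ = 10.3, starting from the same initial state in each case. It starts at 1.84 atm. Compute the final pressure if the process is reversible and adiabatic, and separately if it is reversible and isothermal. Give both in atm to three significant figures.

Isothermal: P₂ = P₁(V₁/V₂) = 1.84×10.3 = 18.95 atm.
Adiabatic: P₂ = P₁(V₁/V₂)^γ = 1.84×10.3^(7/5) = 48.17 atm.

adiabatic: 48.2 atm; isothermal: 19.0 atm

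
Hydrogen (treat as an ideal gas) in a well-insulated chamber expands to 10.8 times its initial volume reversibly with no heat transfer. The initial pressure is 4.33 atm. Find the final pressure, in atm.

Since PV^γ is constant along a reversible adiabat, P₂ = P₁ (V₁/V₂)^γ.
For a diatomic ideal gas γ = 7/5.
P₂ = 4.33 × (1/10.8)^(7/5) = 0.1548 atm.

P₂ ≈ 0.155 atm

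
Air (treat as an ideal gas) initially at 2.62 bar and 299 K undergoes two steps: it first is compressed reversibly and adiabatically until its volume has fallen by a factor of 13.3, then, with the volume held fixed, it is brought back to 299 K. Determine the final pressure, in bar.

P₃ ≈ 34.8 bar

For a diatomic ideal gas γ = 7/5.
Adiabatic step (PV^γ = const): P₂ = 2.62×13.3^(7/5) = 98.11 bar; T₂ = 299×13.3^(2/5) = 841.8 K.
Isochoric: P₃ = P₂(T₃/T₂) = 98.11 × (299/841.8) = 34.85 bar.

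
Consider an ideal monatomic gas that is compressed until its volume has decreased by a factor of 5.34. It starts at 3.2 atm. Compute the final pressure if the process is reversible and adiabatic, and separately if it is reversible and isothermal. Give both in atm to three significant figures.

For a monatomic ideal gas γ = 5/3.
Isothermal: P₂ = P₁(V₁/V₂) = 3.2×5.34 = 17.09 atm.
Adiabatic: P₂ = P₁(V₁/V₂)^γ = 3.2×5.34^(5/3) = 52.21 atm.

adiabatic: 52.2 atm; isothermal: 17.1 atm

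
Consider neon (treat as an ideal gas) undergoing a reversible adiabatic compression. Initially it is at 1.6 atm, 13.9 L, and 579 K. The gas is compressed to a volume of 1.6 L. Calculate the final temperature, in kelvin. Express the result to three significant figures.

Adiabatic: T₁V₁^(γ−1) = T₂V₂^(γ−1) ⇒ T₂ = T₁ (V₁/V₂)^(γ−1).
γ = 5/3 for a monatomic ideal gas.
T₂ = 579 × (13.9/1.6)^(2/3) = 2447 K.

T₂ ≈ 2450 K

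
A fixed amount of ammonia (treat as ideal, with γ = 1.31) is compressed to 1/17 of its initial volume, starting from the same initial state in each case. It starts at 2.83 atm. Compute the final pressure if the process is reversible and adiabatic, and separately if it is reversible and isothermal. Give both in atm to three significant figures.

adiabatic: 116 atm; isothermal: 48.1 atm

Isothermal: P₂ = P₁(V₁/V₂) = 2.83×17 = 48.11 atm.
Adiabatic: P₂ = P₁(V₁/V₂)^γ = 2.83×17^(1.31) = 115.8 atm.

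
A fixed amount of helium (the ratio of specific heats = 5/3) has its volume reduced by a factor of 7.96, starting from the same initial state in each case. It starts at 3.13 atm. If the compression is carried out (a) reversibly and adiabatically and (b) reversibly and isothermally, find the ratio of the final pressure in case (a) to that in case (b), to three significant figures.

P_adiabatic / P_isothermal ≈ 3.99

Isothermal: P_b = P₁(V₁/V₂) = 3.13×7.96.
Adiabatic: P_a = P₁(V₁/V₂)^γ = 3.13×7.96^(5/3).
P_a/P_b = (V₁/V₂)^(γ−1) = 7.96^(2/3) = 3.987.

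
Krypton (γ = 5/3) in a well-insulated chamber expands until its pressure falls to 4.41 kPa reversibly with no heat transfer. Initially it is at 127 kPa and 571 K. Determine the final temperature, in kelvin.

T₂ ≈ 149 K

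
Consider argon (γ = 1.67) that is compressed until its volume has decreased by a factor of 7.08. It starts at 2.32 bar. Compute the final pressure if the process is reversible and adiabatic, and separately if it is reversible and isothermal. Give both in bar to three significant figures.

Isothermal: P₂ = P₁(V₁/V₂) = 2.32×7.08 = 16.43 bar.
Adiabatic: P₂ = P₁(V₁/V₂)^γ = 2.32×7.08^(1.67) = 60.96 bar.

adiabatic: 61.0 bar; isothermal: 16.4 bar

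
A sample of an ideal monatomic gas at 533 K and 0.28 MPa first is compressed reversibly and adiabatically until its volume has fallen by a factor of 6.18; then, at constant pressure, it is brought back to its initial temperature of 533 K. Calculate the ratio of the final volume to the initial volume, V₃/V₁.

V₃/V₁ ≈ 0.0480

For a monatomic ideal gas γ = 5/3.
Adiabatic step: V₂/V₁ = 0.1618; T₂ = T₁·6.18^(2/3) = 1795 K.
Isobaric step: V₃/V₂ = T₃/T₂ = 533/1795.
V₃/V₁ = (V₂/V₁)(V₃/V₂) = 0.1618 × (533/1795) = 0.04805.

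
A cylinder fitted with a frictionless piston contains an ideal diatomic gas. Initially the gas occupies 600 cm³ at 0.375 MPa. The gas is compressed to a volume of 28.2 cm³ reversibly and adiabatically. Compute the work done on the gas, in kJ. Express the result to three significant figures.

γ = 7/5 for a diatomic ideal gas.
P₂ = P₁(V₁/V₂)^γ = 0.375×(600/28.2)^(7/5) = 27.11 MPa.
For a reversible adiabat, W_by_gas = (P₁V₁ − P₂V₂)/(γ−1).
W_by = (375000×0.0006 − 2.711×10^7×2.82×10^-5) / (2/5) = -1349 J.
W_on_gas = −W_by = 1349 J.

W ≈ 1.35 kJ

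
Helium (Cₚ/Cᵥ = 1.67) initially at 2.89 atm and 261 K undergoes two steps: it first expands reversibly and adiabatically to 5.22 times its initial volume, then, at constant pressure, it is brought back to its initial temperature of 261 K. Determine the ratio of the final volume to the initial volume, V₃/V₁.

V₃/V₁ ≈ 15.8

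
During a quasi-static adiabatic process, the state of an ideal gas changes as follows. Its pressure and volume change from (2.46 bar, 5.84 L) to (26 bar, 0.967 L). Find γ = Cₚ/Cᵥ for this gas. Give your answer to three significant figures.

γ ≈ 1.31

PV^γ = const ⇒ γ = ln(P₂/P₁) / ln(V₁/V₂).
γ = ln(26/2.46) / ln(5.84/0.967) = 1.311.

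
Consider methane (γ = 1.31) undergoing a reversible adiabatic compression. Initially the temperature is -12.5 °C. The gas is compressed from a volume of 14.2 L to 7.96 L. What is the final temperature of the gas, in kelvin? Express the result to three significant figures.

Adiabatic: T₁V₁^(γ−1) = T₂V₂^(γ−1) ⇒ T₂ = T₁ (V₁/V₂)^(γ−1).
T₁ = -12.5 °C = 260.6 K.
T₂ = 260.6 × (14.2/7.96)^(0.31) = 311.9 K.

T₂ ≈ 312 K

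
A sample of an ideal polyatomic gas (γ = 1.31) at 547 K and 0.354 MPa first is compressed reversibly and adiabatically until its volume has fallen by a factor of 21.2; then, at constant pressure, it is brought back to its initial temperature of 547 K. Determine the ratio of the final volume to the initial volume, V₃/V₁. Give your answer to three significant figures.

V₃/V₁ ≈ 0.0183

Adiabatic step: V₂/V₁ = 0.04717; T₂ = T₁·21.2^(0.31) = 1410 K.
Isobaric step: V₃/V₂ = T₃/T₂ = 547/1410.
V₃/V₁ = (V₂/V₁)(V₃/V₂) = 0.04717 × (547/1410) = 0.0183.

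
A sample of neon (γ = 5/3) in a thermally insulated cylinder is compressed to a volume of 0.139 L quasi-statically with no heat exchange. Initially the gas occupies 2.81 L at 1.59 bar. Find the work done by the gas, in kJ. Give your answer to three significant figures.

W ≈ -4.30 kJ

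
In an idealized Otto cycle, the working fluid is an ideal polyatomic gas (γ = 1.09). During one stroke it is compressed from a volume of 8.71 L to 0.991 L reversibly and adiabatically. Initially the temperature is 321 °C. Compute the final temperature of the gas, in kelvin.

T₂ ≈ 723 K

Adiabatic: T₁V₁^(γ−1) = T₂V₂^(γ−1) ⇒ T₂ = T₁ (V₁/V₂)^(γ−1).
T₁ = 321 °C = 594.1 K.
T₂ = 594.1 × (8.71/0.991)^(0.09) = 722.5 K.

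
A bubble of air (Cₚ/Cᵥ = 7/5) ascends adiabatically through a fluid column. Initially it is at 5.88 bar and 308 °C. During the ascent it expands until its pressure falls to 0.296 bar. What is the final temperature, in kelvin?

T₂ ≈ 247 K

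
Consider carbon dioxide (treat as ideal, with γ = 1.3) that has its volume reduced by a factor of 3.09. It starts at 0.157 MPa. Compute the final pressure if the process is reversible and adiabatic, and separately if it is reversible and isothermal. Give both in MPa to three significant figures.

adiabatic: 0.681 MPa; isothermal: 0.485 MPa

Isothermal: P₂ = P₁(V₁/V₂) = 0.157×3.09 = 0.4851 MPa.
Adiabatic: P₂ = P₁(V₁/V₂)^γ = 0.157×3.09^(1.3) = 0.6805 MPa.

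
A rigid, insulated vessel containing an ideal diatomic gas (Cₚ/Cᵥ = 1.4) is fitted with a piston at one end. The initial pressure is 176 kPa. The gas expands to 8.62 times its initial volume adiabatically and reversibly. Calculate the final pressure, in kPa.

P₂ ≈ 8.63 kPa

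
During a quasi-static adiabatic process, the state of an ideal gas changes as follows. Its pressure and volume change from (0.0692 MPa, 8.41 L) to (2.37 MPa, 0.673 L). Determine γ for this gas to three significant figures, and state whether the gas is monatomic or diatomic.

γ ≈ 1.40; diatomic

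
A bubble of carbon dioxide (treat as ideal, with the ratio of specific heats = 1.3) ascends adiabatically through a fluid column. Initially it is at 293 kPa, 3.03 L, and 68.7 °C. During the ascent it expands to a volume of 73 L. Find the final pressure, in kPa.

P₂ ≈ 4.68 kPa

Adiabatic: P₁V₁^γ = P₂V₂^γ ⇒ P₂ = P₁ (V₁/V₂)^γ.
P₂ = 293 × (3.03/73)^(1.3) = 4.682 kPa.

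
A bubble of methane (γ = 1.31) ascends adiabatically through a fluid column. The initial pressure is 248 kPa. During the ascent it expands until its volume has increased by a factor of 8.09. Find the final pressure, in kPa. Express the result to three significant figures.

P₂ ≈ 16.0 kPa

Since PV^γ is constant along a reversible adiabat, P₂ = P₁ (V₁/V₂)^γ.
P₂ = 248 × (1/8.09)^(1.31) = 16.03 kPa.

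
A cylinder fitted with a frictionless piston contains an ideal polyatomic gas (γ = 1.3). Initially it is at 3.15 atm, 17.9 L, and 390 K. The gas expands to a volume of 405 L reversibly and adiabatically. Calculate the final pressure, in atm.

Adiabatic: P₁V₁^γ = P₂V₂^γ ⇒ P₂ = P₁ (V₁/V₂)^γ.
P₂ = 3.15 × (17.9/405)^(1.3) = 0.05462 atm.

P₂ ≈ 0.0546 atm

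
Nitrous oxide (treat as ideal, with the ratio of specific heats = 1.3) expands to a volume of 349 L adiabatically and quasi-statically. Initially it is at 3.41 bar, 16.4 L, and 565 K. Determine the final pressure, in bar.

Since PV^γ is constant along a reversible adiabat, P₂ = P₁ (V₁/V₂)^γ.
P₂ = 3.41 × (16.4/349)^(1.3) = 0.06403 bar.

P₂ ≈ 0.0640 bar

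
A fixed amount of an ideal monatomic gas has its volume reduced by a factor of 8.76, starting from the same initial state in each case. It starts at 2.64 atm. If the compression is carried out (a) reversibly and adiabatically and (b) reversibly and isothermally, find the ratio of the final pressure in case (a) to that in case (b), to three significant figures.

For a monatomic ideal gas γ = 5/3.
Isothermal: P_b = P₁(V₁/V₂) = 2.64×8.76.
Adiabatic: P_a = P₁(V₁/V₂)^γ = 2.64×8.76^(5/3).
P_a/P_b = (V₁/V₂)^(γ−1) = 8.76^(2/3) = 4.249.

P_adiabatic / P_isothermal ≈ 4.25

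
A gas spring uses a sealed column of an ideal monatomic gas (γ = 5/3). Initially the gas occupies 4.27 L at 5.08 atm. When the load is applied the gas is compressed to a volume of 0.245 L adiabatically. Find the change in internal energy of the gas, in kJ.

P₂ = P₁(V₁/V₂)^γ = 5.08×(4.27/0.245)^(5/3) = 595.2 atm.
For a reversible adiabat, W_by_gas = (P₁V₁ − P₂V₂)/(γ−1).
W_by = (514700×0.00427 − 6.03×10^7×0.000245) / (2/3) = -18870 J.
Q = 0 ⇒ ΔU = −W_by = 18870 J.

ΔU ≈ 18.9 kJ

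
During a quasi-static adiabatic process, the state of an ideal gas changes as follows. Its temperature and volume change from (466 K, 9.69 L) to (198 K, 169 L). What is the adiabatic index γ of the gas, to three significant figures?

TV^(γ−1) = const ⇒ γ − 1 = ln(T₂/T₁) / ln(V₁/V₂).
γ = 1 + ln(198/466) / ln(9.69/169) = 1.299.

γ ≈ 1.30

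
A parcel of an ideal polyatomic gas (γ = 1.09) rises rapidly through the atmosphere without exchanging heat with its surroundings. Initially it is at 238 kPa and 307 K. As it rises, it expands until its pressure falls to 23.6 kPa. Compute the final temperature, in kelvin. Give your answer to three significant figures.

Adiabatic: T₂/T₁ = (P₂/P₁)^((γ−1)/γ).
T₂ = 307 × (23.6/238)^(0.0826) = 253.7 K.

T₂ ≈ 254 K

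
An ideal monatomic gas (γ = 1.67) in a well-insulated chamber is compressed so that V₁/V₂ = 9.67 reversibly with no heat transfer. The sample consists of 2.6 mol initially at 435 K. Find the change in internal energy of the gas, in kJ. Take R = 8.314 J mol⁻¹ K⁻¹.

ΔU ≈ 50.2 kJ

Adiabatic: T₁V₁^(γ−1) = T₂V₂^(γ−1) ⇒ T₂ = T₁ (V₁/V₂)^(γ−1).
T₂ = 435 × 9.67^(0.67) = 1989 K.
Q = 0, so ΔU = W_on_gas = nCᵥΔT with Cᵥ = R/(γ−1) = 12.41 J/(mol·K).
ΔU = 2.6 × 12.41 × (1989 − 435) = 50150 J.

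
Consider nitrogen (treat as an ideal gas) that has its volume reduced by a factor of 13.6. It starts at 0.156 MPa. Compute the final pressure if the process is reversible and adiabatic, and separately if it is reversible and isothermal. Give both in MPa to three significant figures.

adiabatic: 6.03 MPa; isothermal: 2.12 MPa

For a diatomic ideal gas γ = 7/5.
Isothermal: P₂ = P₁(V₁/V₂) = 0.156×13.6 = 2.122 MPa.
Adiabatic: P₂ = P₁(V₁/V₂)^γ = 0.156×13.6^(7/5) = 6.027 MPa.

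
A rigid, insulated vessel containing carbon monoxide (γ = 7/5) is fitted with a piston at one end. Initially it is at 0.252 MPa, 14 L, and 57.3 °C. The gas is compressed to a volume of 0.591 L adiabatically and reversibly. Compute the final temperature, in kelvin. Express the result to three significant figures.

For a reversible adiabat TV^(γ−1) is constant, so T₂ = T₁ (V₁/V₂)^(γ−1).
T₁ = 57.3 °C = 330.4 K.
T₂ = 330.4 × (14/0.591)^(2/5) = 1172 K.

T₂ ≈ 1170 K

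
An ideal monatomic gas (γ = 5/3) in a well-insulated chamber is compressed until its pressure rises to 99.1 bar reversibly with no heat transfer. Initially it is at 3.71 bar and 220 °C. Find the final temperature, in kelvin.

T₂ ≈ 1840 K

Along an adiabat T P^((1−γ)/γ) is constant, so T₂ = T₁ (P₂/P₁)^((γ−1)/γ).
T₁ = 220 °C = 493.1 K.
T₂ = 493.1 × (99.1/3.71)^(2/5) = 1835 K.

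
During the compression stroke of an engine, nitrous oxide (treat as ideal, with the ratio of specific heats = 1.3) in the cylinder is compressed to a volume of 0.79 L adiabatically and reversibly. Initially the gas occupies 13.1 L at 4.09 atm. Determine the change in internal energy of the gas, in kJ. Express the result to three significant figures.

P₂ = P₁(V₁/V₂)^γ = 4.09×(13.1/0.79)^(1.3) = 157.5 atm.
For a reversible adiabat, W_by_gas = (P₁V₁ − P₂V₂)/(γ−1).
W_by = (414400×0.0131 − 1.596×10^7×0.00079) / (0.3) = -23930 J.
Q = 0 ⇒ ΔU = −W_by = 23930 J.

ΔU ≈ 23.9 kJ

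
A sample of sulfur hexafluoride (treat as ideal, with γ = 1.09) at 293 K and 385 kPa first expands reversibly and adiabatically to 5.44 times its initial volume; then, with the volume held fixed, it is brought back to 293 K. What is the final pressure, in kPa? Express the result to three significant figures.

P₃ ≈ 70.8 kPa

Adiabatic step (PV^γ = const): P₂ = 385×(1/5.44)^(1.09) = 60.77 kPa; T₂ = 293×(1/5.44)^(0.09) = 251.6 K.
Isochoric: P₃ = P₂(T₃/T₂) = 60.77 × (293/251.6) = 70.77 kPa.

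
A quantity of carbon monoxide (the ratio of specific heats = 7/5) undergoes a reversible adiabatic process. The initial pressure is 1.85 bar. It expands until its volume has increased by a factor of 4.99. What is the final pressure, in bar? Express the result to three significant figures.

Adiabatic: P₁V₁^γ = P₂V₂^γ ⇒ P₂ = P₁ (V₁/V₂)^γ.
P₂ = 1.85 × (1/4.99)^(7/5) = 0.1949 bar.

P₂ ≈ 0.195 bar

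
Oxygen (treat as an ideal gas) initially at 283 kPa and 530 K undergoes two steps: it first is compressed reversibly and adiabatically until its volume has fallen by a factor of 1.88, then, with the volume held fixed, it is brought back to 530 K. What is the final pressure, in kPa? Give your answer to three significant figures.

P₃ ≈ 532 kPa

For a diatomic ideal gas γ = 7/5.
Adiabatic step (PV^γ = const): P₂ = 283×1.88^(7/5) = 684.9 kPa; T₂ = 530×1.88^(2/5) = 682.2 K.
Isochoric: P₃ = P₂(T₃/T₂) = 684.9 × (530/682.2) = 532 kPa.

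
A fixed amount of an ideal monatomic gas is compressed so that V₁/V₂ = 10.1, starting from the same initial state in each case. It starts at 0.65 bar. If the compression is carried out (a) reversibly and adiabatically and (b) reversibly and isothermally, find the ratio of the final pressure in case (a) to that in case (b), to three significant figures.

For a monatomic ideal gas γ = 5/3.
Isothermal: P_b = P₁(V₁/V₂) = 0.65×10.1.
Adiabatic: P_a = P₁(V₁/V₂)^γ = 0.65×10.1^(5/3).
P_a/P_b = (V₁/V₂)^(γ−1) = 10.1^(2/3) = 4.672.

P_adiabatic / P_isothermal ≈ 4.67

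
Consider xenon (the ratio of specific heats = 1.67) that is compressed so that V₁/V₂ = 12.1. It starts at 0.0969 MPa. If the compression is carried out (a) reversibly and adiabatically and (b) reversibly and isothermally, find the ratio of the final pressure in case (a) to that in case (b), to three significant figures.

P_adiabatic / P_isothermal ≈ 5.31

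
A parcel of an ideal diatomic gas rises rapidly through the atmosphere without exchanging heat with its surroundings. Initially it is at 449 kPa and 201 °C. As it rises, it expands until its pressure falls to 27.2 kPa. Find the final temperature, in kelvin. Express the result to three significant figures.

Along an adiabat T P^((1−γ)/γ) is constant, so T₂ = T₁ (P₂/P₁)^((γ−1)/γ).
For a diatomic ideal gas γ = 7/5, so (γ−1)/γ = 2/7.
T₁ = 201 °C = 474.1 K.
T₂ = 474.1 × (27.2/449)^(2/7) = 212.8 K.

T₂ ≈ 213 K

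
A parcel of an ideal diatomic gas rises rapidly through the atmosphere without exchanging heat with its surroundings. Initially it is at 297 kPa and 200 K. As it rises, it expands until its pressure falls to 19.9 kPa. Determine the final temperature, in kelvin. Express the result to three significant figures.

T₂ ≈ 92.4 K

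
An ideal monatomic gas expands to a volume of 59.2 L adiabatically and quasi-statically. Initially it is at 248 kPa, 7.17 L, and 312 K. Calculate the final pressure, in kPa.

P₂ ≈ 7.35 kPa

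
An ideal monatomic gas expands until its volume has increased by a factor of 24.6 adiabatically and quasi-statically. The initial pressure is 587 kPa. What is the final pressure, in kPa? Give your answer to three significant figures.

P₂ ≈ 2.82 kPa

Adiabatic: P₁V₁^γ = P₂V₂^γ ⇒ P₂ = P₁ (V₁/V₂)^γ.
For a monatomic ideal gas γ = 5/3.
P₂ = 587 × (1/24.6)^(5/3) = 2.821 kPa.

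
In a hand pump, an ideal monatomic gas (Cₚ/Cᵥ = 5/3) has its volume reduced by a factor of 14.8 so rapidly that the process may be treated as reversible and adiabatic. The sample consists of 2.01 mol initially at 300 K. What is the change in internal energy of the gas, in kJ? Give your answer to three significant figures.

For a reversible adiabat TV^(γ−1) is constant, so T₂ = T₁ (V₁/V₂)^(γ−1).
T₂ = 300 × 14.8^(2/3) = 1808 K.
Q = 0, so ΔU = W_on_gas = nCᵥΔT with Cᵥ = R/(γ−1) = 12.47 J/(mol·K).
ΔU = 2.01 × 12.47 × (1808 − 300) = 37810 J.

ΔU ≈ 37.8 kJ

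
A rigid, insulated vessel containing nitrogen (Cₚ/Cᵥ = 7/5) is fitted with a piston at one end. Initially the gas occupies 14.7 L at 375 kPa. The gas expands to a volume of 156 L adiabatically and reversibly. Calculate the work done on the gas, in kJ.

W ≈ -8.42 kJ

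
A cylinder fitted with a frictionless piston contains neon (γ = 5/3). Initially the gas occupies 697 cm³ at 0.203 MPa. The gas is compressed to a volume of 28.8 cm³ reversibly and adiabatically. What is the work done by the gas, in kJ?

W ≈ -1.56 kJ

P₂ = P₁(V₁/V₂)^γ = 0.203×(697/28.8)^(5/3) = 41.11 MPa.
For a reversible adiabat, W_by_gas = (P₁V₁ − P₂V₂)/(γ−1).
W_by = (203000×0.000697 − 4.111×10^7×2.88×10^-5) / (2/3) = -1564 J.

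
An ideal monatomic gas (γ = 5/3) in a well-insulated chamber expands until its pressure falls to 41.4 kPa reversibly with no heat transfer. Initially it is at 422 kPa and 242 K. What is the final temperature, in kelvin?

T₂ ≈ 95.6 K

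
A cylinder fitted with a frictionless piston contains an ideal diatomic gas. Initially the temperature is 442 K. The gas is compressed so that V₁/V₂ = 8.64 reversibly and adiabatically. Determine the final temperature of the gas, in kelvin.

T₂ ≈ 1050 K

For a reversible adiabat TV^(γ−1) is constant, so T₂ = T₁ (V₁/V₂)^(γ−1).
For a diatomic ideal gas γ = 7/5, so γ−1 = 2/5.
T₂ = 442 × 8.64^(2/5) = 1047 K.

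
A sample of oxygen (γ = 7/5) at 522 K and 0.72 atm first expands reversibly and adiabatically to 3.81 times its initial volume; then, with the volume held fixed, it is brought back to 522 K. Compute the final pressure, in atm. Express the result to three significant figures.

Adiabatic step (PV^γ = const): P₂ = 0.72×(1/3.81)^(7/5) = 0.1107 atm; T₂ = 522×(1/3.81)^(2/5) = 305.7 K.
Isochoric: P₃ = P₂(T₃/T₂) = 0.1107 × (522/305.7) = 0.189 atm.

P₃ ≈ 0.189 atm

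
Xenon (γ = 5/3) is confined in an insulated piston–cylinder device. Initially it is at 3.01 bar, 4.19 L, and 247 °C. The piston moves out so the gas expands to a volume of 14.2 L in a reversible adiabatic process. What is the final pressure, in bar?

Adiabatic: P₁V₁^γ = P₂V₂^γ ⇒ P₂ = P₁ (V₁/V₂)^γ.
P₂ = 3.01 × (4.19/14.2)^(5/3) = 0.3936 bar.

P₂ ≈ 0.394 bar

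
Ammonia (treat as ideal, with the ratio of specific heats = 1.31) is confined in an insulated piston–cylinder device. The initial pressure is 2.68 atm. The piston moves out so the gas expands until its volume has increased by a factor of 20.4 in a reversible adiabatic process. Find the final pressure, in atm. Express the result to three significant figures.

P₂ ≈ 0.0516 atm

Adiabatic: P₁V₁^γ = P₂V₂^γ ⇒ P₂ = P₁ (V₁/V₂)^γ.
P₂ = 2.68 × (1/20.4)^(1.31) = 0.05158 atm.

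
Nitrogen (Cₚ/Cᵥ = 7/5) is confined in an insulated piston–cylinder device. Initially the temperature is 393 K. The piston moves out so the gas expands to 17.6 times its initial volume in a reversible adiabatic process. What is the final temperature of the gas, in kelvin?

Adiabatic: T₁V₁^(γ−1) = T₂V₂^(γ−1) ⇒ T₂ = T₁ (V₁/V₂)^(γ−1).
T₂ = 393 × (1/17.6)^(2/5) = 124.8 K.

T₂ ≈ 125 K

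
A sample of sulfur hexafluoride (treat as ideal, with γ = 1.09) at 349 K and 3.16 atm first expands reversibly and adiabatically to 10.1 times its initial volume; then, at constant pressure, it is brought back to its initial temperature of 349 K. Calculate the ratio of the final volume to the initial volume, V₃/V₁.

Adiabatic step: V₂/V₁ = 10.1; T₂ = T₁·(1/10.1)^(0.09) = 283.4 K.
Isobaric step: V₃/V₂ = T₃/T₂ = 349/283.4.
V₃/V₁ = (V₂/V₁)(V₃/V₂) = 10.1 × (349/283.4) = 12.44.

V₃/V₁ ≈ 12.4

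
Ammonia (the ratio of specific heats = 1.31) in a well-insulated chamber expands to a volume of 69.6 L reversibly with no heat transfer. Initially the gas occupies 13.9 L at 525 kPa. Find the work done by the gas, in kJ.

W ≈ 9.25 kJ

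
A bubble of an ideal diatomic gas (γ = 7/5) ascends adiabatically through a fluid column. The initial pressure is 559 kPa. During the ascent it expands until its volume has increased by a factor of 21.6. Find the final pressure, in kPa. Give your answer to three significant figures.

P₂ ≈ 7.57 kPa

Since PV^γ is constant along a reversible adiabat, P₂ = P₁ (V₁/V₂)^γ.
P₂ = 559 × (1/21.6)^(7/5) = 7.571 kPa.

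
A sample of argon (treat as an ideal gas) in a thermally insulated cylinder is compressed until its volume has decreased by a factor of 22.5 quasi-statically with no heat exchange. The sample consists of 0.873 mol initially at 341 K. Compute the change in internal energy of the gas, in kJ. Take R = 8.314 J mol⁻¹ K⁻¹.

ΔU ≈ 25.9 kJ

Adiabatic: T₁V₁^(γ−1) = T₂V₂^(γ−1) ⇒ T₂ = T₁ (V₁/V₂)^(γ−1).
γ = 5/3 for a monatomic ideal gas, so γ−1 = 2/3.
T₂ = 341 × 22.5^(2/3) = 2718 K.
Q = 0, so ΔU = W_on_gas = nCᵥΔT with Cᵥ = R/(γ−1) = 12.47 J/(mol·K).
ΔU = 0.873 × 12.47 × (2718 − 341) = 25880 J.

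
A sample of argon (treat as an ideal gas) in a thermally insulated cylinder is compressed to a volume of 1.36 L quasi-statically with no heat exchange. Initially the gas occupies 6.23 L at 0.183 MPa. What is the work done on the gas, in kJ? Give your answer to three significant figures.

W ≈ 3.01 kJ

γ = 5/3 for a monatomic ideal gas.
P₂ = P₁(V₁/V₂)^γ = 0.183×(6.23/1.36)^(5/3) = 2.312 MPa.
For a reversible adiabat, W_by_gas = (P₁V₁ − P₂V₂)/(γ−1).
W_by = (183000×0.00623 − 2.312×10^6×0.00136) / (2/3) = -3007 J.
W_on_gas = −W_by = 3007 J.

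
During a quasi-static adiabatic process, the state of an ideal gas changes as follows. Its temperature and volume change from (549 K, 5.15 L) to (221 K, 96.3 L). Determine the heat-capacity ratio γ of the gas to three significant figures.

TV^(γ−1) = const ⇒ γ − 1 = ln(T₂/T₁) / ln(V₁/V₂).
γ = 1 + ln(221/549) / ln(5.15/96.3) = 1.311.

γ ≈ 1.31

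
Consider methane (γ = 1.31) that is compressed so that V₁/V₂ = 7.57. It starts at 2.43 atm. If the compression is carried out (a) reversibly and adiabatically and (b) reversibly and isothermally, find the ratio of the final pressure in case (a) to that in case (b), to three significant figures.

Isothermal: P_b = P₁(V₁/V₂) = 2.43×7.57.
Adiabatic: P_a = P₁(V₁/V₂)^γ = 2.43×7.57^(1.31).
P_a/P_b = (V₁/V₂)^(γ−1) = 7.57^(0.31) = 1.873.

P_adiabatic / P_isothermal ≈ 1.87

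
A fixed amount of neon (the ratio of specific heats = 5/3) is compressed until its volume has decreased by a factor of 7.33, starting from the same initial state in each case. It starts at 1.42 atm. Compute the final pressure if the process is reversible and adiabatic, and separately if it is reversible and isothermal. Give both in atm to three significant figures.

adiabatic: 39.3 atm; isothermal: 10.4 atm

Isothermal: P₂ = P₁(V₁/V₂) = 1.42×7.33 = 10.41 atm.
Adiabatic: P₂ = P₁(V₁/V₂)^γ = 1.42×7.33^(5/3) = 39.28 atm.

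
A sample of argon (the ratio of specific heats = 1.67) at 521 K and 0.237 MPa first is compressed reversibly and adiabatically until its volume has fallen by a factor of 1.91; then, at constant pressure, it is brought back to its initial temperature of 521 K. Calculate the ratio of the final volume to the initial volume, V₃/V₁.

Adiabatic step: V₂/V₁ = 0.5236; T₂ = T₁·1.91^(0.67) = 803.8 K.
Isobaric step: V₃/V₂ = T₃/T₂ = 521/803.8.
V₃/V₁ = (V₂/V₁)(V₃/V₂) = 0.5236 × (521/803.8) = 0.3394.

V₃/V₁ ≈ 0.339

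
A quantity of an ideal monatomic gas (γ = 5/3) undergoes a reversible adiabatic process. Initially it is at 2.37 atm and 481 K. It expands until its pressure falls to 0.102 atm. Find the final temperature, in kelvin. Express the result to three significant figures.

T₂ ≈ 137 K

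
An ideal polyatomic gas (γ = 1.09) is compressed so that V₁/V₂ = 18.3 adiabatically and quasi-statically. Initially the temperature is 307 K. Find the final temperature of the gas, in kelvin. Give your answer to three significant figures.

T₂ ≈ 399 K

Adiabatic: T₁V₁^(γ−1) = T₂V₂^(γ−1) ⇒ T₂ = T₁ (V₁/V₂)^(γ−1).
T₂ = 307 × 18.3^(0.09) = 398.8 K.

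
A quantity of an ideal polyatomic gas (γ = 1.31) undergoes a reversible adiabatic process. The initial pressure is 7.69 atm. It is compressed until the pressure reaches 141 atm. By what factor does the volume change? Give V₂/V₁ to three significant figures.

From PV^γ = const, V₂/V₁ = (P₁/P₂)^(1/γ).
V₂/V₁ = (7.69/141)^(0.763) = 0.1086.

V₂/V₁ ≈ 0.109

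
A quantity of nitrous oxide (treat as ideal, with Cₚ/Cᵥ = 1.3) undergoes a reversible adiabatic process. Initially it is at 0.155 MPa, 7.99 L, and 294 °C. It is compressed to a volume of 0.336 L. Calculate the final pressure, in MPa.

P₂ ≈ 9.54 MPa

Adiabatic: P₁V₁^γ = P₂V₂^γ ⇒ P₂ = P₁ (V₁/V₂)^γ.
P₂ = 0.155 × (7.99/0.336)^(1.3) = 9.537 MPa.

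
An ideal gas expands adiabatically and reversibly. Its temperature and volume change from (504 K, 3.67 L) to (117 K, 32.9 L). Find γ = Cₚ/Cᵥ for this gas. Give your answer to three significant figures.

γ ≈ 1.67

TV^(γ−1) = const ⇒ γ − 1 = ln(T₂/T₁) / ln(V₁/V₂).
γ = 1 + ln(117/504) / ln(3.67/32.9) = 1.666.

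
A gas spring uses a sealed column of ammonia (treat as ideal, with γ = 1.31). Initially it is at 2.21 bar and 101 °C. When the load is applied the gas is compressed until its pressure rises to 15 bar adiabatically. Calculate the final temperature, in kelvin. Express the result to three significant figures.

Along an adiabat T P^((1−γ)/γ) is constant, so T₂ = T₁ (P₂/P₁)^((γ−1)/γ).
T₁ = 101 °C = 374.1 K.
T₂ = 374.1 × (15/2.21)^(0.237) = 588.7 K.

T₂ ≈ 589 K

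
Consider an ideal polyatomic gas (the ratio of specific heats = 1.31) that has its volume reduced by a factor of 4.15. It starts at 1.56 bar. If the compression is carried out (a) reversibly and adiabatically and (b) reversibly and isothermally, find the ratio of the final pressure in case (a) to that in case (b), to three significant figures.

P_adiabatic / P_isothermal ≈ 1.55

Isothermal: P_b = P₁(V₁/V₂) = 1.56×4.15.
Adiabatic: P_a = P₁(V₁/V₂)^γ = 1.56×4.15^(1.31).
P_a/P_b = (V₁/V₂)^(γ−1) = 4.15^(0.31) = 1.555.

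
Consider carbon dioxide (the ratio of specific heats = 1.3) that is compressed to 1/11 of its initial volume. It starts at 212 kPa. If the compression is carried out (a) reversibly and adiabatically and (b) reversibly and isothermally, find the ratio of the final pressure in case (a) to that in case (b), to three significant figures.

P_adiabatic / P_isothermal ≈ 2.05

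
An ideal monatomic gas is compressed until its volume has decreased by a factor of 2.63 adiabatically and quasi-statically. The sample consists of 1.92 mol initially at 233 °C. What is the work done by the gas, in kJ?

W ≈ -11.0 kJ

For a reversible adiabat TV^(γ−1) is constant, so T₂ = T₁ (V₁/V₂)^(γ−1).
γ = 5/3 for a monatomic ideal gas, so γ−1 = 2/3.
T₁ = 233 °C = 506.1 K.
T₂ = 506.1 × 2.63^(2/3) = 964.4 K.
Q = 0, so ΔU = W_on_gas = nCᵥΔT with Cᵥ = R/(γ−1) = 12.47 J/(mol·K).
ΔU = 1.92 × 12.47 × (964.4 − 506.1) = 10970 J.
Work done by the gas = −ΔU = -10970 J.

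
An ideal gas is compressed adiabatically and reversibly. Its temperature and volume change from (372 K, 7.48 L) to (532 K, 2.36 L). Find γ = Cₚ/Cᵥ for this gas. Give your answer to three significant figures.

γ ≈ 1.31

TV^(γ−1) = const ⇒ γ − 1 = ln(T₂/T₁) / ln(V₁/V₂).
γ = 1 + ln(532/372) / ln(7.48/2.36) = 1.31.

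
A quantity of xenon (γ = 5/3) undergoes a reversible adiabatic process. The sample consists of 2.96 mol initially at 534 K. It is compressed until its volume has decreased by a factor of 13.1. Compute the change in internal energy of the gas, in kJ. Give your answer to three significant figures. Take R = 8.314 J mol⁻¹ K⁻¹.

Adiabatic: T₁V₁^(γ−1) = T₂V₂^(γ−1) ⇒ T₂ = T₁ (V₁/V₂)^(γ−1).
T₂ = 534 × 13.1^(2/3) = 2967 K.
Q = 0, so ΔU = W_on_gas = nCᵥΔT with Cᵥ = R/(γ−1) = 12.47 J/(mol·K).
ΔU = 2.96 × 12.47 × (2967 − 534) = 89830 J.

ΔU ≈ 89.8 kJ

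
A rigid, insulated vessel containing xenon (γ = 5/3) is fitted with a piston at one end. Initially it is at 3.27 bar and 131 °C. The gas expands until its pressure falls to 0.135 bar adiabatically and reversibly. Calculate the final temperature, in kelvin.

Along an adiabat T P^((1−γ)/γ) is constant, so T₂ = T₁ (P₂/P₁)^((γ−1)/γ).
T₁ = 131 °C = 404.1 K.
T₂ = 404.1 × (0.135/3.27)^(2/5) = 112.9 K.

T₂ ≈ 113 K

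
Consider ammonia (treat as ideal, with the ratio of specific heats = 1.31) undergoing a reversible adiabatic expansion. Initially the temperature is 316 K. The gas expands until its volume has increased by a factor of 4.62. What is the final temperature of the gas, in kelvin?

T₂ ≈ 197 K

For a reversible adiabat TV^(γ−1) is constant, so T₂ = T₁ (V₁/V₂)^(γ−1).
T₂ = 316 × (1/4.62)^(0.31) = 196.6 K.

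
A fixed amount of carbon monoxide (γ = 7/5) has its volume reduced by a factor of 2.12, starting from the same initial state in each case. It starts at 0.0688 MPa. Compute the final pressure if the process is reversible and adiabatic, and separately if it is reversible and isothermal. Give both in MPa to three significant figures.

Isothermal: P₂ = P₁(V₁/V₂) = 0.0688×2.12 = 0.1459 MPa.
Adiabatic: P₂ = P₁(V₁/V₂)^γ = 0.0688×2.12^(7/5) = 0.197 MPa.

adiabatic: 0.197 MPa; isothermal: 0.146 MPa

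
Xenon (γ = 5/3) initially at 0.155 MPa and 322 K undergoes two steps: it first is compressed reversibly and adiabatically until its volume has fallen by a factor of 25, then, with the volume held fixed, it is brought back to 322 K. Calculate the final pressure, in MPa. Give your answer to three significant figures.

P₃ ≈ 3.88 MPa

Adiabatic step (PV^γ = const): P₂ = 0.155×25^(5/3) = 33.13 MPa; T₂ = 322×25^(2/3) = 2753 K.
Isochoric: P₃ = P₂(T₃/T₂) = 33.13 × (322/2753) = 3.875 MPa.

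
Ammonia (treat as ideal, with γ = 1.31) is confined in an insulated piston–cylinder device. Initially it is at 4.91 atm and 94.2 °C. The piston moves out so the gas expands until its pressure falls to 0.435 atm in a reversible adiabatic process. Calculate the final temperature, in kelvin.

T₂ ≈ 207 K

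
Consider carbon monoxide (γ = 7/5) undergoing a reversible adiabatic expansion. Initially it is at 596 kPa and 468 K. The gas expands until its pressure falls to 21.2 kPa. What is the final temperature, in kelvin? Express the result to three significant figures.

Along an adiabat T P^((1−γ)/γ) is constant, so T₂ = T₁ (P₂/P₁)^((γ−1)/γ).
T₂ = 468 × (21.2/596)^(2/7) = 180.4 K.

T₂ ≈ 180 K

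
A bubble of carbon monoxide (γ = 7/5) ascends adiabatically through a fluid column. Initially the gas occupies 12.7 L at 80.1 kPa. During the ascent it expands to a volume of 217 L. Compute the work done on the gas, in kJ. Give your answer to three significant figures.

P₂ = P₁(V₁/V₂)^γ = 80.1×(12.7/217)^(7/5) = 1.506 kPa.
For a reversible adiabat, W_by_gas = (P₁V₁ − P₂V₂)/(γ−1).
W_by = (80100×0.0127 − 1506×0.217) / (2/5) = 1726 J.
W_on_gas = −W_by = -1726 J.

W ≈ -1.73 kJ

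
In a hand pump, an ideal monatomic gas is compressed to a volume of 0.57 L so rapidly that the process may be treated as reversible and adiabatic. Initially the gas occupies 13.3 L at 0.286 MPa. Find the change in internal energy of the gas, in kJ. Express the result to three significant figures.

ΔU ≈ 40.9 kJ

γ = 5/3 for a monatomic ideal gas.
P₂ = P₁(V₁/V₂)^γ = 0.286×(13.3/0.57)^(5/3) = 54.49 MPa.
For a reversible adiabat, W_by_gas = (P₁V₁ − P₂V₂)/(γ−1).
W_by = (286000×0.0133 − 5.449×10^7×0.00057) / (2/3) = -40880 J.
Q = 0 ⇒ ΔU = −W_by = 40880 J.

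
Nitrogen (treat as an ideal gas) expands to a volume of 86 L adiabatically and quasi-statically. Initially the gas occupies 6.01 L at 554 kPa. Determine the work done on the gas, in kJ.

γ = 7/5 for a diatomic ideal gas.
P₂ = P₁(V₁/V₂)^γ = 554×(6.01/86)^(7/5) = 13.35 kPa.
For a reversible adiabat, W_by_gas = (P₁V₁ − P₂V₂)/(γ−1).
W_by = (554000×0.00601 − 13350×0.086) / (2/5) = 5453 J.
W_on_gas = −W_by = -5453 J.

W ≈ -5.45 kJ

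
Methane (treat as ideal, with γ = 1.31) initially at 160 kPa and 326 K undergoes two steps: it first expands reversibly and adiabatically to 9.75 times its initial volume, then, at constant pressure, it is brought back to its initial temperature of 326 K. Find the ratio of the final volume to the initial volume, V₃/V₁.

Adiabatic step: V₂/V₁ = 9.75; T₂ = T₁·(1/9.75)^(0.31) = 160.9 K.
Isobaric step: V₃/V₂ = T₃/T₂ = 326/160.9.
V₃/V₁ = (V₂/V₁)(V₃/V₂) = 9.75 × (326/160.9) = 19.75.

V₃/V₁ ≈ 19.8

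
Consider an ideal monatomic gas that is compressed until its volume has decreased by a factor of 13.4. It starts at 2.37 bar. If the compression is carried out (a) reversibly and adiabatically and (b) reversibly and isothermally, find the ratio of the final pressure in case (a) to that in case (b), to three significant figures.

For a monatomic ideal gas γ = 5/3.
Isothermal: P_b = P₁(V₁/V₂) = 2.37×13.4.
Adiabatic: P_a = P₁(V₁/V₂)^γ = 2.37×13.4^(5/3).
P_a/P_b = (V₁/V₂)^(γ−1) = 13.4^(2/3) = 5.642.

P_adiabatic / P_isothermal ≈ 5.64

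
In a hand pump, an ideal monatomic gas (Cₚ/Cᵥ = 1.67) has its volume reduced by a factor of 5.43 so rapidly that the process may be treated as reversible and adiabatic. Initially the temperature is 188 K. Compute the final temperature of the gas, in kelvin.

For a reversible adiabat TV^(γ−1) is constant, so T₂ = T₁ (V₁/V₂)^(γ−1).
T₂ = 188 × 5.43^(0.67) = 584.1 K.

T₂ ≈ 584 K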